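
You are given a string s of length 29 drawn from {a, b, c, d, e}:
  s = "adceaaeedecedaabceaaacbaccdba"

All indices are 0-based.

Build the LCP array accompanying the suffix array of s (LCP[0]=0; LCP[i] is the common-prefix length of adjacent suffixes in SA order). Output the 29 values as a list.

[0, 1, 2, 2, 2, 1, 1, 2, 1, 1, 0, 2, 1, 0, 1, 1, 1, 4, 2, 0, 1, 1, 1, 0, 3, 1, 1, 2, 1]

rank→(start, suffix):
  0 → (28, 'a')
  1 → (18, 'aaacbaccdba')
  2 → (13, 'aabceaaacbaccdba')
  3 → (19, 'aacbaccdba')
  4 → (4, 'aaeedecedaabceaaacbaccdba')
  5 → (14, 'abceaaacbaccdba')
  6 → (20, 'acbaccdba')
  7 → (23, 'accdba')
  8 → (0, 'adceaaeedecedaabceaaacbaccdba')
  9 → (5, 'aeedecedaabceaaacbaccdba')
  10 → (27, 'ba')
  11 → (22, 'baccdba')
  12 → (15, 'bceaaacbaccdba')
  13 → (21, 'cbaccdba')
  14 → (24, 'ccdba')
  15 → (25, 'cdba')
  16 → (16, 'ceaaacbaccdba')
  17 → (2, 'ceaaeedecedaabceaaacbaccdba')
  18 → (10, 'cedaabceaaacbaccdba')
  19 → (12, 'daabceaaacbaccdba')
  20 → (26, 'dba')
  21 → (1, 'dceaaeedecedaabceaaacbaccdba')
  22 → (8, 'decedaabceaaacbaccdba')
  23 → (17, 'eaaacbaccdba')
  24 → (3, 'eaaeedecedaabceaaacbaccdba')
  25 → (9, 'ecedaabceaaacbaccdba')
  26 → (11, 'edaabceaaacbaccdba')
  27 → (7, 'edecedaabceaaacbaccdba')
  28 → (6, 'eedecedaabceaaacbaccdba')

SA = [28, 18, 13, 19, 4, 14, 20, 23, 0, 5, 27, 22, 15, 21, 24, 25, 16, 2, 10, 12, 26, 1, 8, 17, 3, 9, 11, 7, 6]
i: (SA[i-1],SA[i]) lcp shared
  1: (28,18) 1 'a'
  2: (18,13) 2 'aa'
  3: (13,19) 2 'aa'
  4: (19,4) 2 'aa'
  5: (4,14) 1 'a'
  6: (14,20) 1 'a'
  7: (20,23) 2 'ac'
  8: (23,0) 1 'a'
  9: (0,5) 1 'a'
  10: (5,27) 0 ''
  11: (27,22) 2 'ba'
  12: (22,15) 1 'b'
  13: (15,21) 0 ''
  14: (21,24) 1 'c'
  15: (24,25) 1 'c'
  16: (25,16) 1 'c'
  17: (16,2) 4 'ceaa'
  18: (2,10) 2 'ce'
  19: (10,12) 0 ''
  20: (12,26) 1 'd'
  21: (26,1) 1 'd'
  22: (1,8) 1 'd'
  23: (8,17) 0 ''
  24: (17,3) 3 'eaa'
  25: (3,9) 1 'e'
  26: (9,11) 1 'e'
  27: (11,7) 2 'ed'
  28: (7,6) 1 'e'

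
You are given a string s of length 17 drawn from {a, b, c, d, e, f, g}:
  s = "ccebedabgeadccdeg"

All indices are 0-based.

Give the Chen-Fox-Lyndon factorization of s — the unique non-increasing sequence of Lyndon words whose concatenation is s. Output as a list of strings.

["cce", "bed", "abgeadccdeg"]

emit factor 1: 'cce' (i=0, period=3)
emit factor 2: 'bed' (i=3, period=3)
emit factor 3: 'abgeadccdeg' (i=6, period=11)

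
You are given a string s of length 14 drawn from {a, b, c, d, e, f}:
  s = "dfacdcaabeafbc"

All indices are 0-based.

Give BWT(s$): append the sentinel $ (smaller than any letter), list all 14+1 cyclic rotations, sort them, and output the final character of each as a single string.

rank  rotation         last
    0  $dfacdcaabeafbc  c
    1  aabeafbc$dfacdc  c
    2  abeafbc$dfacdca  a
    3  acdcaabeafbc$df  f
    4  afbc$dfacdcaabe  e
    5  bc$dfacdcaabeaf  f
    6  beafbc$dfacdcaa  a
    7  c$dfacdcaabeafb  b
    8  caabeafbc$dfacd  d
    9  cdcaabeafbc$dfa  a
   10  dcaabeafbc$dfac  c
   11  dfacdcaabeafbc$  $
   12  eafbc$dfacdcaab  b
   13  facdcaabeafbc$d  d
   14  fbc$dfacdcaabea  a

ccafefabdac$bda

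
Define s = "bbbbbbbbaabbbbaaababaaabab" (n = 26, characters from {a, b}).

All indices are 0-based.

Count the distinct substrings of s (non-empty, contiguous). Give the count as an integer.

264

rank | idx | suffix
   0 |  20 | aaabab
   1 |  14 | aaababaaabab
   2 |  21 | aabab
   3 |  15 | aababaaabab
   4 |   8 | aabbbbaaababaaabab
   5 |  24 | ab
   6 |  18 | abaaabab
   7 |  22 | abab
   8 |  16 | ababaaabab
   9 |   9 | abbbbaaababaaabab
  10 |  25 | b
  11 |  19 | baaabab
  12 |  13 | baaababaaabab
  13 |   7 | baabbbbaaababaaabab
  14 |  23 | bab
  15 |  17 | babaaabab
  16 |  12 | bbaaababaaabab
  17 |   6 | bbaabbbbaaababaaabab
  18 |  11 | bbbaaababaaabab
  19 |   5 | bbbaabbbbaaababaaabab
  20 |  10 | bbbbaaababaaabab
  21 |   4 | bbbbaabbbbaaababaaabab
  22 |   3 | bbbbbaabbbbaaababaaabab
  23 |   2 | bbbbbbaabbbbaaababaaabab
  24 |   1 | bbbbbbbaabbbbaaababaaabab
  25 |   0 | bbbbbbbbaabbbbaaababaaabab

SA = [20, 14, 21, 15, 8, 24, 18, 22, 16, 9, 25, 19, 13, 7, 23, 17, 12, 6, 11, 5, 10, 4, 3, 2, 1, 0]
i: (SA[i-1],SA[i]) lcp shared
  1: (20,14) 6 'aaabab'
  2: (14,21) 2 'aa'
  3: (21,15) 5 'aabab'
  4: (15,8) 3 'aab'
  5: (8,24) 1 'a'
  6: (24,18) 2 'ab'
  7: (18,22) 3 'aba'
  8: (22,16) 4 'abab'
  9: (16,9) 2 'ab'
  10: (9,25) 0 ''
  11: (25,19) 1 'b'
  12: (19,13) 7 'baaabab'
  13: (13,7) 3 'baa'
  14: (7,23) 2 'ba'
  15: (23,17) 3 'bab'
  16: (17,12) 1 'b'
  17: (12,6) 4 'bbaa'
  18: (6,11) 2 'bb'
  19: (11,5) 5 'bbbaa'
  20: (5,10) 3 'bbb'
  21: (10,4) 6 'bbbbaa'
  22: (4,3) 4 'bbbb'
  23: (3,2) 5 'bbbbb'
  24: (2,1) 6 'bbbbbb'
  25: (1,0) 7 'bbbbbbb'

n(n+1)/2 = 26·27/2 = 351
Σ LCP = 0 + 6 + 2 + 5 + 3 + 1 + 2 + 3 + 4 + 2 + 0 + 1 + 7 + 3 + 2 + 3 + 1 + 4 + 2 + 5 + 3 + 6 + 4 + 5 + 6 + 7 = 87
distinct = 351 − 87 = 264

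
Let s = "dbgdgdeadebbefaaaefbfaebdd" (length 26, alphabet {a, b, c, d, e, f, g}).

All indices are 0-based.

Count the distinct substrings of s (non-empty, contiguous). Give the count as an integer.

sorted suffixes:
  #0 SA[0]=14  'aaaefbfaebdd'
  #1 SA[1]=15  'aaefbfaebdd'
  #2 SA[2]=7  'adebbefaaaefbfaebdd'
  #3 SA[3]=21  'aebdd'
  #4 SA[4]=16  'aefbfaebdd'
  #5 SA[5]=10  'bbefaaaefbfaebdd'
  #6 SA[6]=23  'bdd'
  #7 SA[7]=11  'befaaaefbfaebdd'
  #8 SA[8]=19  'bfaebdd'
  #9 SA[9]=1  'bgdgdeadebbefaaaefbfaebdd'
  #10 SA[10]=25  'd'
  #11 SA[11]=0  'dbgdgdeadebbefaaaefbfaebdd'
  #12 SA[12]=24  'dd'
  #13 SA[13]=5  'deadebbefaaaefbfaebdd'
  #14 SA[14]=8  'debbefaaaefbfaebdd'
  #15 SA[15]=3  'dgdeadebbefaaaefbfaebdd'
  #16 SA[16]=6  'eadebbefaaaefbfaebdd'
  #17 SA[17]=9  'ebbefaaaefbfaebdd'
  #18 SA[18]=22  'ebdd'
  #19 SA[19]=12  'efaaaefbfaebdd'
  #20 SA[20]=17  'efbfaebdd'
  #21 SA[21]=13  'faaaefbfaebdd'
  #22 SA[22]=20  'faebdd'
  #23 SA[23]=18  'fbfaebdd'
  #24 SA[24]=4  'gdeadebbefaaaefbfaebdd'
  #25 SA[25]=2  'gdgdeadebbefaaaefbfaebdd'

SA = [14, 15, 7, 21, 16, 10, 23, 11, 19, 1, 25, 0, 24, 5, 8, 3, 6, 9, 22, 12, 17, 13, 20, 18, 4, 2]
rank  pair      lcp
   1  s[14:],s[15:]  2  'aa'
   2  s[15:],s[7:]  1  'a'
   3  s[7:],s[21:]  1  'a'
   4  s[21:],s[16:]  2  'ae'
   5  s[16:],s[10:]  0  ''
   6  s[10:],s[23:]  1  'b'
   7  s[23:],s[11:]  1  'b'
   8  s[11:],s[19:]  1  'b'
   9  s[19:],s[1:]  1  'b'
  10  s[1:],s[25:]  0  ''
  11  s[25:],s[0:]  1  'd'
  12  s[0:],s[24:]  1  'd'
  13  s[24:],s[5:]  1  'd'
  14  s[5:],s[8:]  2  'de'
  15  s[8:],s[3:]  1  'd'
  16  s[3:],s[6:]  0  ''
  17  s[6:],s[9:]  1  'e'
  18  s[9:],s[22:]  2  'eb'
  19  s[22:],s[12:]  1  'e'
  20  s[12:],s[17:]  2  'ef'
  21  s[17:],s[13:]  0  ''
  22  s[13:],s[20:]  2  'fa'
  23  s[20:],s[18:]  1  'f'
  24  s[18:],s[4:]  0  ''
  25  s[4:],s[2:]  2  'gd'

n(n+1)/2 = 26·27/2 = 351
Σ LCP = 0 + 2 + 1 + 1 + 2 + 0 + 1 + 1 + 1 + 1 + 0 + 1 + 1 + 1 + 2 + 1 + 0 + 1 + 2 + 1 + 2 + 0 + 2 + 1 + 0 + 2 = 27
distinct = 351 − 27 = 324

324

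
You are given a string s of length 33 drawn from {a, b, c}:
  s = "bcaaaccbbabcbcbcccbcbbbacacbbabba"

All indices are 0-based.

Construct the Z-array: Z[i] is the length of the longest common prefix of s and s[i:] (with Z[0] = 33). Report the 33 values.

[33, 0, 0, 0, 0, 0, 0, 1, 1, 0, 2, 0, 2, 0, 2, 0, 0, 0, 2, 0, 1, 1, 1, 0, 0, 0, 0, 1, 1, 0, 1, 1, 0]

Z[0]=33
i=1: i≥r, start 0; Z[1]=0
i=2: i≥r, start 0; Z[2]=0
i=3: i≥r, start 0; Z[3]=0
i=4: i≥r, start 0; Z[4]=0
i=5: i≥r, start 0; Z[5]=0
i=6: i≥r, start 0; Z[6]=0
i=7: i≥r, start 0; Z[7]=1 extend→box=[7,8)
i=8: i≥r, start 0; Z[8]=1 extend→box=[8,9)
i=9: i≥r, start 0; Z[9]=0
i=10: i≥r, start 0; Z[10]=2 extend→box=[10,12)
i=11: min(r-i=1, Z[1]=0)=0; Z[11]=0
i=12: i≥r, start 0; Z[12]=2 extend→box=[12,14)
i=13: min(r-i=1, Z[1]=0)=0; Z[13]=0
i=14: i≥r, start 0; Z[14]=2 extend→box=[14,16)
i=15: min(r-i=1, Z[1]=0)=0; Z[15]=0
i=16: i≥r, start 0; Z[16]=0
i=17: i≥r, start 0; Z[17]=0
i=18: i≥r, start 0; Z[18]=2 extend→box=[18,20)
i=19: min(r-i=1, Z[1]=0)=0; Z[19]=0
i=20: i≥r, start 0; Z[20]=1 extend→box=[20,21)
i=21: i≥r, start 0; Z[21]=1 extend→box=[21,22)
i=22: i≥r, start 0; Z[22]=1 extend→box=[22,23)
i=23: i≥r, start 0; Z[23]=0
i=24: i≥r, start 0; Z[24]=0
i=25: i≥r, start 0; Z[25]=0
i=26: i≥r, start 0; Z[26]=0
i=27: i≥r, start 0; Z[27]=1 extend→box=[27,28)
i=28: i≥r, start 0; Z[28]=1 extend→box=[28,29)
i=29: i≥r, start 0; Z[29]=0
i=30: i≥r, start 0; Z[30]=1 extend→box=[30,31)
i=31: i≥r, start 0; Z[31]=1 extend→box=[31,32)
i=32: i≥r, start 0; Z[32]=0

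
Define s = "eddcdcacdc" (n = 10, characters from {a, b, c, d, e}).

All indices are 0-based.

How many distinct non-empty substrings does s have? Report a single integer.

45

rank | idx | suffix
   0 |   6 | acdc
   1 |   9 | c
   2 |   5 | cacdc
   3 |   7 | cdc
   4 |   3 | cdcacdc
   5 |   8 | dc
   6 |   4 | dcacdc
   7 |   2 | dcdcacdc
   8 |   1 | ddcdcacdc
   9 |   0 | eddcdcacdc

SA = [6, 9, 5, 7, 3, 8, 4, 2, 1, 0]
rank  pair      lcp
   1  s[6:],s[9:]  0  ''
   2  s[9:],s[5:]  1  'c'
   3  s[5:],s[7:]  1  'c'
   4  s[7:],s[3:]  3  'cdc'
   5  s[3:],s[8:]  0  ''
   6  s[8:],s[4:]  2  'dc'
   7  s[4:],s[2:]  2  'dc'
   8  s[2:],s[1:]  1  'd'
   9  s[1:],s[0:]  0  ''

n(n+1)/2 = 10·11/2 = 55
Σ LCP = 0 + 0 + 1 + 1 + 3 + 0 + 2 + 2 + 1 + 0 = 10
distinct = 55 − 10 = 45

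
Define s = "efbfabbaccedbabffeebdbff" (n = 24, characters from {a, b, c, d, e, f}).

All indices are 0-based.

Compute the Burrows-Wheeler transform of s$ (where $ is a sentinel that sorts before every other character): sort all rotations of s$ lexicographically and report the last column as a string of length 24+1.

ffbbdbaefdaacebecf$fbefbb

rank  rotation                   last
    0  $efbfabbaccedbabffeebdbff  f
    1  abbaccedbabffeebdbff$efbf  f
    2  abffeebdbff$efbfabbaccedb  b
    3  accedbabffeebdbff$efbfabb  b
    4  babffeebdbff$efbfabbacced  d
    5  baccedbabffeebdbff$efbfab  b
    6  bbaccedbabffeebdbff$efbfa  a
    7  bdbff$efbfabbaccedbabffee  e
    8  bfabbaccedbabffeebdbff$ef  f
    9  bff$efbfabbaccedbabffeebd  d
   10  bffeebdbff$efbfabbaccedba  a
   11  ccedbabffeebdbff$efbfabba  a
   12  cedbabffeebdbff$efbfabbac  c
   13  dbabffeebdbff$efbfabbacce  e
   14  dbff$efbfabbaccedbabffeeb  b
   15  ebdbff$efbfabbaccedbabffe  e
   16  edbabffeebdbff$efbfabbacc  c
   17  eebdbff$efbfabbaccedbabff  f
   18  efbfabbaccedbabffeebdbff$  $
   19  f$efbfabbaccedbabffeebdbf  f
   20  fabbaccedbabffeebdbff$efb  b
   21  fbfabbaccedbabffeebdbff$e  e
   22  feebdbff$efbfabbaccedbabf  f
   23  ff$efbfabbaccedbabffeebdb  b
   24  ffeebdbff$efbfabbaccedbab  b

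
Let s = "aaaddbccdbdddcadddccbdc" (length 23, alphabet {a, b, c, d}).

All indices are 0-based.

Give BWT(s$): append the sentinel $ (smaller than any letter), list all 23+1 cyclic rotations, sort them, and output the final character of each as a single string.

c$aacdcdddcdbcdcbddaddba

rank  rotation                  last
    0  $aaaddbccdbdddcadddccbdc  c
    1  aaaddbccdbdddcadddccbdc$  $
    2  aaddbccdbdddcadddccbdc$a  a
    3  addbccdbdddcadddccbdc$aa  a
    4  adddccbdc$aaaddbccdbdddc  c
    5  bccdbdddcadddccbdc$aaadd  d
    6  bdc$aaaddbccdbdddcadddcc  c
    7  bdddcadddccbdc$aaaddbccd  d
    8  c$aaaddbccdbdddcadddccbd  d
    9  cadddccbdc$aaaddbccdbddd  d
   10  cbdc$aaaddbccdbdddcadddc  c
   11  ccbdc$aaaddbccdbdddcaddd  d
   12  ccdbdddcadddccbdc$aaaddb  b
   13  cdbdddcadddccbdc$aaaddbc  c
   14  dbccdbdddcadddccbdc$aaad  d
   15  dbdddcadddccbdc$aaaddbcc  c
   16  dc$aaaddbccdbdddcadddccb  b
   17  dcadddccbdc$aaaddbccdbdd  d
   18  dccbdc$aaaddbccdbdddcadd  d
   19  ddbccdbdddcadddccbdc$aaa  a
   20  ddcadddccbdc$aaaddbccdbd  d
   21  ddccbdc$aaaddbccdbdddcad  d
   22  dddcadddccbdc$aaaddbccdb  b
   23  dddccbdc$aaaddbccdbdddca  a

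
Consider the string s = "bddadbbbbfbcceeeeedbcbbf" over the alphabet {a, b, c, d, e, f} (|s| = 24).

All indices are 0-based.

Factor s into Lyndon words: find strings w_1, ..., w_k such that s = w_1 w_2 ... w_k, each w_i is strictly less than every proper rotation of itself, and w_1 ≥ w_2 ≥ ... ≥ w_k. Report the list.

emit factor 1: 'bdd' (i=0, period=3)
emit factor 2: 'adbbbbfbcceeeeedbcbbf' (i=3, period=21)

["bdd", "adbbbbfbcceeeeedbcbbf"]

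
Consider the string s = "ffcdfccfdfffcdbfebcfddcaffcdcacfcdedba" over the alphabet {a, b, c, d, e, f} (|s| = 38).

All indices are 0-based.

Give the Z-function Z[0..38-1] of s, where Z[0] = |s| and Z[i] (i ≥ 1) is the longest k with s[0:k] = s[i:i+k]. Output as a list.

[38, 1, 0, 0, 1, 0, 0, 1, 0, 2, 4, 1, 0, 0, 0, 1, 0, 0, 0, 1, 0, 0, 0, 0, 4, 1, 0, 0, 0, 0, 0, 1, 0, 0, 0, 0, 0, 0]

Z[0]=38
i=1: outside box; Z[1]=1 grow→box=[1,2)
i=2: outside box; Z[2]=0
i=3: outside box; Z[3]=0
i=4: outside box; Z[4]=1 grow→box=[4,5)
i=5: outside box; Z[5]=0
i=6: outside box; Z[6]=0
i=7: outside box; Z[7]=1 grow→box=[7,8)
i=8: outside box; Z[8]=0
i=9: outside box; Z[9]=2 grow→box=[9,11)
i=10: min(r-i=1, Z[1]=1)=1; Z[10]=4 grow→box=[10,14)
i=11: min(r-i=3, Z[1]=1)=1; Z[11]=1
i=12: min(r-i=2, Z[2]=0)=0; Z[12]=0
i=13: min(r-i=1, Z[3]=0)=0; Z[13]=0
i=14: outside box; Z[14]=0
i=15: outside box; Z[15]=1 grow→box=[15,16)
i=16: outside box; Z[16]=0
i=17: outside box; Z[17]=0
i=18: outside box; Z[18]=0
i=19: outside box; Z[19]=1 grow→box=[19,20)
i=20: outside box; Z[20]=0
i=21: outside box; Z[21]=0
i=22: outside box; Z[22]=0
i=23: outside box; Z[23]=0
i=24: outside box; Z[24]=4 grow→box=[24,28)
i=25: min(r-i=3, Z[1]=1)=1; Z[25]=1
i=26: min(r-i=2, Z[2]=0)=0; Z[26]=0
i=27: min(r-i=1, Z[3]=0)=0; Z[27]=0
i=28: outside box; Z[28]=0
i=29: outside box; Z[29]=0
i=30: outside box; Z[30]=0
i=31: outside box; Z[31]=1 grow→box=[31,32)
i=32: outside box; Z[32]=0
i=33: outside box; Z[33]=0
i=34: outside box; Z[34]=0
i=35: outside box; Z[35]=0
i=36: outside box; Z[36]=0
i=37: outside box; Z[37]=0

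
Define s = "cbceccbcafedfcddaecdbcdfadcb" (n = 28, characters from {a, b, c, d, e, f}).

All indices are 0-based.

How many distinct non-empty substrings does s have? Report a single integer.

rank | idx | suffix
   0 |  24 | adcb
   1 |  16 | aecdbcdfadcb
   2 |   8 | afedfcddaecdbcdfadcb
   3 |  27 | b
   4 |   6 | bcafedfcddaecdbcdfadcb
   5 |  20 | bcdfadcb
   6 |   1 | bceccbcafedfcddaecdbcdfadcb
   7 |   7 | cafedfcddaecdbcdfadcb
   8 |  26 | cb
   9 |   5 | cbcafedfcddaecdbcdfadcb
  10 |   0 | cbceccbcafedfcddaecdbcdfadcb
  11 |   4 | ccbcafedfcddaecdbcdfadcb
  12 |  18 | cdbcdfadcb
  13 |  13 | cddaecdbcdfadcb
  14 |  21 | cdfadcb
  15 |   2 | ceccbcafedfcddaecdbcdfadcb
  16 |  15 | daecdbcdfadcb
  17 |  19 | dbcdfadcb
  18 |  25 | dcb
  19 |  14 | ddaecdbcdfadcb
  20 |  22 | dfadcb
  21 |  11 | dfcddaecdbcdfadcb
  22 |   3 | eccbcafedfcddaecdbcdfadcb
  23 |  17 | ecdbcdfadcb
  24 |  10 | edfcddaecdbcdfadcb
  25 |  23 | fadcb
  26 |  12 | fcddaecdbcdfadcb
  27 |   9 | fedfcddaecdbcdfadcb

SA = [24, 16, 8, 27, 6, 20, 1, 7, 26, 5, 0, 4, 18, 13, 21, 2, 15, 19, 25, 14, 22, 11, 3, 17, 10, 23, 12, 9]
i: (SA[i-1],SA[i]) lcp shared
  1: (24,16) 1 'a'
  2: (16,8) 1 'a'
  3: (8,27) 0 ''
  4: (27,6) 1 'b'
  5: (6,20) 2 'bc'
  6: (20,1) 2 'bc'
  7: (1,7) 0 ''
  8: (7,26) 1 'c'
  9: (26,5) 2 'cb'
  10: (5,0) 3 'cbc'
  11: (0,4) 1 'c'
  12: (4,18) 1 'c'
  13: (18,13) 2 'cd'
  14: (13,21) 2 'cd'
  15: (21,2) 1 'c'
  16: (2,15) 0 ''
  17: (15,19) 1 'd'
  18: (19,25) 1 'd'
  19: (25,14) 1 'd'
  20: (14,22) 1 'd'
  21: (22,11) 2 'df'
  22: (11,3) 0 ''
  23: (3,17) 2 'ec'
  24: (17,10) 1 'e'
  25: (10,23) 0 ''
  26: (23,12) 1 'f'
  27: (12,9) 1 'f'

n(n+1)/2 = 28·29/2 = 406
Σ LCP = 0 + 1 + 1 + 0 + 1 + 2 + 2 + 0 + 1 + 2 + 3 + 1 + 1 + 2 + 2 + 1 + 0 + 1 + 1 + 1 + 1 + 2 + 0 + 2 + 1 + 0 + 1 + 1 = 31
distinct = 406 − 31 = 375

375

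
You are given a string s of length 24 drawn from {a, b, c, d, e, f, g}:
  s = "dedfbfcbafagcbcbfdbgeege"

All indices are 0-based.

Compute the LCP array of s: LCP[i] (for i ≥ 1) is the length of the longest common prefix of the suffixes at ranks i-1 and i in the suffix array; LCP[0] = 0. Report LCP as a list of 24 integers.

rank→(start, suffix):
  0 → (8, 'afagcbcbfdbgeege')
  1 → (10, 'agcbcbfdbgeege')
  2 → (7, 'bafagcbcbfdbgeege')
  3 → (13, 'bcbfdbgeege')
  4 → (4, 'bfcbafagcbcbfdbgeege')
  5 → (15, 'bfdbgeege')
  6 → (18, 'bgeege')
  7 → (6, 'cbafagcbcbfdbgeege')
  8 → (12, 'cbcbfdbgeege')
  9 → (14, 'cbfdbgeege')
  10 → (17, 'dbgeege')
  11 → (0, 'dedfbfcbafagcbcbfdbgeege')
  12 → (2, 'dfbfcbafagcbcbfdbgeege')
  13 → (23, 'e')
  14 → (1, 'edfbfcbafagcbcbfdbgeege')
  15 → (20, 'eege')
  16 → (21, 'ege')
  17 → (9, 'fagcbcbfdbgeege')
  18 → (3, 'fbfcbafagcbcbfdbgeege')
  19 → (5, 'fcbafagcbcbfdbgeege')
  20 → (16, 'fdbgeege')
  21 → (11, 'gcbcbfdbgeege')
  22 → (22, 'ge')
  23 → (19, 'geege')

SA = [8, 10, 7, 13, 4, 15, 18, 6, 12, 14, 17, 0, 2, 23, 1, 20, 21, 9, 3, 5, 16, 11, 22, 19]
rank  pair      lcp
   1  s[8:],s[10:]  1  'a'
   2  s[10:],s[7:]  0  ''
   3  s[7:],s[13:]  1  'b'
   4  s[13:],s[4:]  1  'b'
   5  s[4:],s[15:]  2  'bf'
   6  s[15:],s[18:]  1  'b'
   7  s[18:],s[6:]  0  ''
   8  s[6:],s[12:]  2  'cb'
   9  s[12:],s[14:]  2  'cb'
  10  s[14:],s[17:]  0  ''
  11  s[17:],s[0:]  1  'd'
  12  s[0:],s[2:]  1  'd'
  13  s[2:],s[23:]  0  ''
  14  s[23:],s[1:]  1  'e'
  15  s[1:],s[20:]  1  'e'
  16  s[20:],s[21:]  1  'e'
  17  s[21:],s[9:]  0  ''
  18  s[9:],s[3:]  1  'f'
  19  s[3:],s[5:]  1  'f'
  20  s[5:],s[16:]  1  'f'
  21  s[16:],s[11:]  0  ''
  22  s[11:],s[22:]  1  'g'
  23  s[22:],s[19:]  2  'ge'

[0, 1, 0, 1, 1, 2, 1, 0, 2, 2, 0, 1, 1, 0, 1, 1, 1, 0, 1, 1, 1, 0, 1, 2]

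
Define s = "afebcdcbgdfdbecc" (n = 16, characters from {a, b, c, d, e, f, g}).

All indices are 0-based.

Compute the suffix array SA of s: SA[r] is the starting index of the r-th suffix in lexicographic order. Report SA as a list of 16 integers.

[0, 3, 12, 7, 15, 6, 14, 4, 11, 5, 9, 2, 13, 10, 1, 8]

sorted suffixes:
  #0 SA[0]=0  'afebcdcbgdfdbecc'
  #1 SA[1]=3  'bcdcbgdfdbecc'
  #2 SA[2]=12  'becc'
  #3 SA[3]=7  'bgdfdbecc'
  #4 SA[4]=15  'c'
  #5 SA[5]=6  'cbgdfdbecc'
  #6 SA[6]=14  'cc'
  #7 SA[7]=4  'cdcbgdfdbecc'
  #8 SA[8]=11  'dbecc'
  #9 SA[9]=5  'dcbgdfdbecc'
  #10 SA[10]=9  'dfdbecc'
  #11 SA[11]=2  'ebcdcbgdfdbecc'
  #12 SA[12]=13  'ecc'
  #13 SA[13]=10  'fdbecc'
  #14 SA[14]=1  'febcdcbgdfdbecc'
  #15 SA[15]=8  'gdfdbecc'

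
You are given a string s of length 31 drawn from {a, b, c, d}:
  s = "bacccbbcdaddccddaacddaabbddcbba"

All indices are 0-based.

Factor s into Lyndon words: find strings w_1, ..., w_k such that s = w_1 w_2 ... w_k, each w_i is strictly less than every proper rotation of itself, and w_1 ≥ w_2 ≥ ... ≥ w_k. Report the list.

emit factor 1: 'b' (i=0, period=1)
emit factor 2: 'acccbbcdaddccdd' (i=1, period=15)
emit factor 3: 'aacdd' (i=16, period=5)
emit factor 4: 'aabbddcbb' (i=21, period=9)
emit factor 5: 'a' (i=30, period=1)

["b", "acccbbcdaddccdd", "aacdd", "aabbddcbb", "a"]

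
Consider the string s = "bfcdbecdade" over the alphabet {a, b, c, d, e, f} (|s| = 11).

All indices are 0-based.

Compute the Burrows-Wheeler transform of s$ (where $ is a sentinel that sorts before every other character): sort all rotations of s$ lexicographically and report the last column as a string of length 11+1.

rank  rotation      last
    0  $bfcdbecdade  e
    1  ade$bfcdbecd  d
    2  becdade$bfcd  d
    3  bfcdbecdade$  $
    4  cdade$bfcdbe  e
    5  cdbecdade$bf  f
    6  dade$bfcdbec  c
    7  dbecdade$bfc  c
    8  de$bfcdbecda  a
    9  e$bfcdbecdad  d
   10  ecdade$bfcdb  b
   11  fcdbecdade$b  b

edd$efccadbb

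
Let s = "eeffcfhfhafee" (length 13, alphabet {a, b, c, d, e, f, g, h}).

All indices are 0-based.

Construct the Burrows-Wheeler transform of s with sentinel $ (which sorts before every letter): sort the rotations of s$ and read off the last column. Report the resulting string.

ehfef$efaehcff

rank  rotation        last
    0  $eeffcfhfhafee  e
    1  afee$eeffcfhfh  h
    2  cfhfhafee$eeff  f
    3  e$eeffcfhfhafe  e
    4  ee$eeffcfhfhaf  f
    5  eeffcfhfhafee$  $
    6  effcfhfhafee$e  e
    7  fcfhfhafee$eef  f
    8  fee$eeffcfhfha  a
    9  ffcfhfhafee$ee  e
   10  fhafee$eeffcfh  h
   11  fhfhafee$eeffc  c
   12  hafee$eeffcfhf  f
   13  hfhafee$eeffcf  f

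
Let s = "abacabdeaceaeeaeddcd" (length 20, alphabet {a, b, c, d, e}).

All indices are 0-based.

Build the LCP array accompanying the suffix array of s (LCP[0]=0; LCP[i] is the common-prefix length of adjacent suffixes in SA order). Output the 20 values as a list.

rank | idx | suffix
   0 |   0 | abacabdeaceaeeaeddcd
   1 |   4 | abdeaceaeeaeddcd
   2 |   2 | acabdeaceaeeaeddcd
   3 |   8 | aceaeeaeddcd
   4 |  14 | aeddcd
   5 |  11 | aeeaeddcd
   6 |   1 | bacabdeaceaeeaeddcd
   7 |   5 | bdeaceaeeaeddcd
   8 |   3 | cabdeaceaeeaeddcd
   9 |  18 | cd
  10 |   9 | ceaeeaeddcd
  11 |  19 | d
  12 |  17 | dcd
  13 |  16 | ddcd
  14 |   6 | deaceaeeaeddcd
  15 |   7 | eaceaeeaeddcd
  16 |  13 | eaeddcd
  17 |  10 | eaeeaeddcd
  18 |  15 | eddcd
  19 |  12 | eeaeddcd

SA = [0, 4, 2, 8, 14, 11, 1, 5, 3, 18, 9, 19, 17, 16, 6, 7, 13, 10, 15, 12]
[i] adj suffixes → lcp
  [1] 0/4 → 2 ('ab')
  [2] 4/2 → 1 ('a')
  [3] 2/8 → 2 ('ac')
  [4] 8/14 → 1 ('a')
  [5] 14/11 → 2 ('ae')
  [6] 11/1 → 0 ('')
  [7] 1/5 → 1 ('b')
  [8] 5/3 → 0 ('')
  [9] 3/18 → 1 ('c')
  [10] 18/9 → 1 ('c')
  [11] 9/19 → 0 ('')
  [12] 19/17 → 1 ('d')
  [13] 17/16 → 1 ('d')
  [14] 16/6 → 1 ('d')
  [15] 6/7 → 0 ('')
  [16] 7/13 → 2 ('ea')
  [17] 13/10 → 3 ('eae')
  [18] 10/15 → 1 ('e')
  [19] 15/12 → 1 ('e')

[0, 2, 1, 2, 1, 2, 0, 1, 0, 1, 1, 0, 1, 1, 1, 0, 2, 3, 1, 1]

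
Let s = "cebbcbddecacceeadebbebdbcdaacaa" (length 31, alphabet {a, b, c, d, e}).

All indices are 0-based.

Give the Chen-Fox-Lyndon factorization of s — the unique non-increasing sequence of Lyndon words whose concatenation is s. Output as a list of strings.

["ce", "bbcbddec", "acceeadebbebdbcd", "aac", "a", "a"]

emit factor 1: 'ce' (i=0, period=2)
emit factor 2: 'bbcbddec' (i=2, period=8)
emit factor 3: 'acceeadebbebdbcd' (i=10, period=16)
emit factor 4: 'aac' (i=26, period=3)
emit factor 5: 'a' (i=29, period=1)
emit factor 6: 'a' (i=30, period=1)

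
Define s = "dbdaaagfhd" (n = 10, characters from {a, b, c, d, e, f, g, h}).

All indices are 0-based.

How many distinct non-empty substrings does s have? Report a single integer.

50

sorted suffixes:
  #0 SA[0]=3  'aaagfhd'
  #1 SA[1]=4  'aagfhd'
  #2 SA[2]=5  'agfhd'
  #3 SA[3]=1  'bdaaagfhd'
  #4 SA[4]=9  'd'
  #5 SA[5]=2  'daaagfhd'
  #6 SA[6]=0  'dbdaaagfhd'
  #7 SA[7]=7  'fhd'
  #8 SA[8]=6  'gfhd'
  #9 SA[9]=8  'hd'

SA = [3, 4, 5, 1, 9, 2, 0, 7, 6, 8]
rank  pair      lcp
   1  s[3:],s[4:]  2  'aa'
   2  s[4:],s[5:]  1  'a'
   3  s[5:],s[1:]  0  ''
   4  s[1:],s[9:]  0  ''
   5  s[9:],s[2:]  1  'd'
   6  s[2:],s[0:]  1  'd'
   7  s[0:],s[7:]  0  ''
   8  s[7:],s[6:]  0  ''
   9  s[6:],s[8:]  0  ''

n(n+1)/2 = 10·11/2 = 55
Σ LCP = 0 + 2 + 1 + 0 + 0 + 1 + 1 + 0 + 0 + 0 = 5
distinct = 55 − 5 = 50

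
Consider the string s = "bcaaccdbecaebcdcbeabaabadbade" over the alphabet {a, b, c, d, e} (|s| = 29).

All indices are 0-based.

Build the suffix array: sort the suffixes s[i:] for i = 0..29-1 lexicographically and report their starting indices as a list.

sorted suffixes:
  #0 SA[0]=20  'aabadbade'
  #1 SA[1]=2  'aaccdbecaebcdcbeabaabadbade'
  #2 SA[2]=18  'abaabadbade'
  #3 SA[3]=21  'abadbade'
  #4 SA[4]=3  'accdbecaebcdcbeabaabadbade'
  #5 SA[5]=23  'adbade'
  #6 SA[6]=26  'ade'
  #7 SA[7]=10  'aebcdcbeabaabadbade'
  #8 SA[8]=19  'baabadbade'
  #9 SA[9]=22  'badbade'
  #10 SA[10]=25  'bade'
  #11 SA[11]=0  'bcaaccdbecaebcdcbeabaabadbade'
  #12 SA[12]=12  'bcdcbeabaabadbade'
  #13 SA[13]=16  'beabaabadbade'
  #14 SA[14]=7  'becaebcdcbeabaabadbade'
  #15 SA[15]=1  'caaccdbecaebcdcbeabaabadbade'
  #16 SA[16]=9  'caebcdcbeabaabadbade'
  #17 SA[17]=15  'cbeabaabadbade'
  #18 SA[18]=4  'ccdbecaebcdcbeabaabadbade'
  #19 SA[19]=5  'cdbecaebcdcbeabaabadbade'
  #20 SA[20]=13  'cdcbeabaabadbade'
  #21 SA[21]=24  'dbade'
  #22 SA[22]=6  'dbecaebcdcbeabaabadbade'
  #23 SA[23]=14  'dcbeabaabadbade'
  #24 SA[24]=27  'de'
  #25 SA[25]=28  'e'
  #26 SA[26]=17  'eabaabadbade'
  #27 SA[27]=11  'ebcdcbeabaabadbade'
  #28 SA[28]=8  'ecaebcdcbeabaabadbade'

[20, 2, 18, 21, 3, 23, 26, 10, 19, 22, 25, 0, 12, 16, 7, 1, 9, 15, 4, 5, 13, 24, 6, 14, 27, 28, 17, 11, 8]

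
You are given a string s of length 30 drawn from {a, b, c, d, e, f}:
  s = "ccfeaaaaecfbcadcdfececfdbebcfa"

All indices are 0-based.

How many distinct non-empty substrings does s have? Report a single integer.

sorted suffixes:
  #0 SA[0]=29  'a'
  #1 SA[1]=4  'aaaaecfbcadcdfececfdbebcfa'
  #2 SA[2]=5  'aaaecfbcadcdfececfdbebcfa'
  #3 SA[3]=6  'aaecfbcadcdfececfdbebcfa'
  #4 SA[4]=13  'adcdfececfdbebcfa'
  #5 SA[5]=7  'aecfbcadcdfececfdbebcfa'
  #6 SA[6]=11  'bcadcdfececfdbebcfa'
  #7 SA[7]=26  'bcfa'
  #8 SA[8]=24  'bebcfa'
  #9 SA[9]=12  'cadcdfececfdbebcfa'
  #10 SA[10]=0  'ccfeaaaaecfbcadcdfececfdbebcfa'
  #11 SA[11]=15  'cdfececfdbebcfa'
  #12 SA[12]=19  'cecfdbebcfa'
  #13 SA[13]=27  'cfa'
  #14 SA[14]=9  'cfbcadcdfececfdbebcfa'
  #15 SA[15]=21  'cfdbebcfa'
  #16 SA[16]=1  'cfeaaaaecfbcadcdfececfdbebcfa'
  #17 SA[17]=23  'dbebcfa'
  #18 SA[18]=14  'dcdfececfdbebcfa'
  #19 SA[19]=16  'dfececfdbebcfa'
  #20 SA[20]=3  'eaaaaecfbcadcdfececfdbebcfa'
  #21 SA[21]=25  'ebcfa'
  #22 SA[22]=18  'ececfdbebcfa'
  #23 SA[23]=8  'ecfbcadcdfececfdbebcfa'
  #24 SA[24]=20  'ecfdbebcfa'
  #25 SA[25]=28  'fa'
  #26 SA[26]=10  'fbcadcdfececfdbebcfa'
  #27 SA[27]=22  'fdbebcfa'
  #28 SA[28]=2  'feaaaaecfbcadcdfececfdbebcfa'
  #29 SA[29]=17  'fececfdbebcfa'

SA = [29, 4, 5, 6, 13, 7, 11, 26, 24, 12, 0, 15, 19, 27, 9, 21, 1, 23, 14, 16, 3, 25, 18, 8, 20, 28, 10, 22, 2, 17]
i: (SA[i-1],SA[i]) lcp shared
  1: (29,4) 1 'a'
  2: (4,5) 3 'aaa'
  3: (5,6) 2 'aa'
  4: (6,13) 1 'a'
  5: (13,7) 1 'a'
  6: (7,11) 0 ''
  7: (11,26) 2 'bc'
  8: (26,24) 1 'b'
  9: (24,12) 0 ''
  10: (12,0) 1 'c'
  11: (0,15) 1 'c'
  12: (15,19) 1 'c'
  13: (19,27) 1 'c'
  14: (27,9) 2 'cf'
  15: (9,21) 2 'cf'
  16: (21,1) 2 'cf'
  17: (1,23) 0 ''
  18: (23,14) 1 'd'
  19: (14,16) 1 'd'
  20: (16,3) 0 ''
  21: (3,25) 1 'e'
  22: (25,18) 1 'e'
  23: (18,8) 2 'ec'
  24: (8,20) 3 'ecf'
  25: (20,28) 0 ''
  26: (28,10) 1 'f'
  27: (10,22) 1 'f'
  28: (22,2) 1 'f'
  29: (2,17) 2 'fe'

n(n+1)/2 = 30·31/2 = 465
Σ LCP = 0 + 1 + 3 + 2 + 1 + 1 + 0 + 2 + 1 + 0 + 1 + 1 + 1 + 1 + 2 + 2 + 2 + 0 + 1 + 1 + 0 + 1 + 1 + 2 + 3 + 0 + 1 + 1 + 1 + 2 = 35
distinct = 465 − 35 = 430

430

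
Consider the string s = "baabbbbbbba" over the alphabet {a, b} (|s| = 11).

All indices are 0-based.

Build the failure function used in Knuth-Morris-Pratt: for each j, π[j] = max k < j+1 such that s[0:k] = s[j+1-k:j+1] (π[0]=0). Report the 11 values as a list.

[0, 0, 0, 1, 1, 1, 1, 1, 1, 1, 2]

π[0] = 0
j=1 s[j]='a': π[1]=0 (border '')
j=2 s[j]='a': π[2]=0 (border '')
j=3 s[j]='b': π[3]=1 (border 'b')
j=4 s[j]='b': k: 1→0; π[4]=1 (border 'b')
j=5 s[j]='b': k: 1→0; π[5]=1 (border 'b')
j=6 s[j]='b': k: 1→0; π[6]=1 (border 'b')
j=7 s[j]='b': k: 1→0; π[7]=1 (border 'b')
j=8 s[j]='b': k: 1→0; π[8]=1 (border 'b')
j=9 s[j]='b': k: 1→0; π[9]=1 (border 'b')
j=10 s[j]='a': π[10]=2 (border 'ba')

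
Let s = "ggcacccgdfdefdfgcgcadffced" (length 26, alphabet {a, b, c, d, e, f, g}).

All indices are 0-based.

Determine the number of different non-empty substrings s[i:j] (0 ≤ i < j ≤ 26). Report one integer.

322

sorted suffixes:
  #0 SA[0]=3  'acccgdfdefdfgcgcadffced'
  #1 SA[1]=19  'adffced'
  #2 SA[2]=2  'cacccgdfdefdfgcgcadffced'
  #3 SA[3]=18  'cadffced'
  #4 SA[4]=4  'cccgdfdefdfgcgcadffced'
  #5 SA[5]=5  'ccgdfdefdfgcgcadffced'
  #6 SA[6]=23  'ced'
  #7 SA[7]=16  'cgcadffced'
  #8 SA[8]=6  'cgdfdefdfgcgcadffced'
  #9 SA[9]=25  'd'
  #10 SA[10]=10  'defdfgcgcadffced'
  #11 SA[11]=8  'dfdefdfgcgcadffced'
  #12 SA[12]=20  'dffced'
  #13 SA[13]=13  'dfgcgcadffced'
  #14 SA[14]=24  'ed'
  #15 SA[15]=11  'efdfgcgcadffced'
  #16 SA[16]=22  'fced'
  #17 SA[17]=9  'fdefdfgcgcadffced'
  #18 SA[18]=12  'fdfgcgcadffced'
  #19 SA[19]=21  'ffced'
  #20 SA[20]=14  'fgcgcadffced'
  #21 SA[21]=1  'gcacccgdfdefdfgcgcadffced'
  #22 SA[22]=17  'gcadffced'
  #23 SA[23]=15  'gcgcadffced'
  #24 SA[24]=7  'gdfdefdfgcgcadffced'
  #25 SA[25]=0  'ggcacccgdfdefdfgcgcadffced'

SA = [3, 19, 2, 18, 4, 5, 23, 16, 6, 25, 10, 8, 20, 13, 24, 11, 22, 9, 12, 21, 14, 1, 17, 15, 7, 0]
i: (SA[i-1],SA[i]) lcp shared
  1: (3,19) 1 'a'
  2: (19,2) 0 ''
  3: (2,18) 2 'ca'
  4: (18,4) 1 'c'
  5: (4,5) 2 'cc'
  6: (5,23) 1 'c'
  7: (23,16) 1 'c'
  8: (16,6) 2 'cg'
  9: (6,25) 0 ''
  10: (25,10) 1 'd'
  11: (10,8) 1 'd'
  12: (8,20) 2 'df'
  13: (20,13) 2 'df'
  14: (13,24) 0 ''
  15: (24,11) 1 'e'
  16: (11,22) 0 ''
  17: (22,9) 1 'f'
  18: (9,12) 2 'fd'
  19: (12,21) 1 'f'
  20: (21,14) 1 'f'
  21: (14,1) 0 ''
  22: (1,17) 3 'gca'
  23: (17,15) 2 'gc'
  24: (15,7) 1 'g'
  25: (7,0) 1 'g'

n(n+1)/2 = 26·27/2 = 351
Σ LCP = 0 + 1 + 0 + 2 + 1 + 2 + 1 + 1 + 2 + 0 + 1 + 1 + 2 + 2 + 0 + 1 + 0 + 1 + 2 + 1 + 1 + 0 + 3 + 2 + 1 + 1 = 29
distinct = 351 − 29 = 322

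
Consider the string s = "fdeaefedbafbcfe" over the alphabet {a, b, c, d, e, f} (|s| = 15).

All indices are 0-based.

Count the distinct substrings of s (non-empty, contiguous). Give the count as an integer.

110

sorted suffixes:
  #0 SA[0]=3  'aefedbafbcfe'
  #1 SA[1]=9  'afbcfe'
  #2 SA[2]=8  'bafbcfe'
  #3 SA[3]=11  'bcfe'
  #4 SA[4]=12  'cfe'
  #5 SA[5]=7  'dbafbcfe'
  #6 SA[6]=1  'deaefedbafbcfe'
  #7 SA[7]=14  'e'
  #8 SA[8]=2  'eaefedbafbcfe'
  #9 SA[9]=6  'edbafbcfe'
  #10 SA[10]=4  'efedbafbcfe'
  #11 SA[11]=10  'fbcfe'
  #12 SA[12]=0  'fdeaefedbafbcfe'
  #13 SA[13]=13  'fe'
  #14 SA[14]=5  'fedbafbcfe'

SA = [3, 9, 8, 11, 12, 7, 1, 14, 2, 6, 4, 10, 0, 13, 5]
[i] adj suffixes → lcp
  [1] 3/9 → 1 ('a')
  [2] 9/8 → 0 ('')
  [3] 8/11 → 1 ('b')
  [4] 11/12 → 0 ('')
  [5] 12/7 → 0 ('')
  [6] 7/1 → 1 ('d')
  [7] 1/14 → 0 ('')
  [8] 14/2 → 1 ('e')
  [9] 2/6 → 1 ('e')
  [10] 6/4 → 1 ('e')
  [11] 4/10 → 0 ('')
  [12] 10/0 → 1 ('f')
  [13] 0/13 → 1 ('f')
  [14] 13/5 → 2 ('fe')

n(n+1)/2 = 15·16/2 = 120
Σ LCP = 0 + 1 + 0 + 1 + 0 + 0 + 1 + 0 + 1 + 1 + 1 + 0 + 1 + 1 + 2 = 10
distinct = 120 − 10 = 110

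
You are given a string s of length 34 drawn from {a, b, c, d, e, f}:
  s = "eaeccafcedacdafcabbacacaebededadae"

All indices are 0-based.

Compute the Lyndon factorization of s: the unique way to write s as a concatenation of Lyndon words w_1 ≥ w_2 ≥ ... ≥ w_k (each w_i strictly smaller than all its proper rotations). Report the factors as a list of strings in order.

["e", "aeccafced", "acdafc", "abbacacaebededadae"]

emit factor 1: 'e' (i=0, period=1)
emit factor 2: 'aeccafced' (i=1, period=9)
emit factor 3: 'acdafc' (i=10, period=6)
emit factor 4: 'abbacacaebededadae' (i=16, period=18)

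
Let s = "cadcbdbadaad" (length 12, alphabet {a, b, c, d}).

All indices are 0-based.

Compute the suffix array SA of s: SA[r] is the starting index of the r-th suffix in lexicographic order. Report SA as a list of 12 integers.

rank→(start, suffix):
  0 → (9, 'aad')
  1 → (10, 'ad')
  2 → (7, 'adaad')
  3 → (1, 'adcbdbadaad')
  4 → (6, 'badaad')
  5 → (4, 'bdbadaad')
  6 → (0, 'cadcbdbadaad')
  7 → (3, 'cbdbadaad')
  8 → (11, 'd')
  9 → (8, 'daad')
  10 → (5, 'dbadaad')
  11 → (2, 'dcbdbadaad')

[9, 10, 7, 1, 6, 4, 0, 3, 11, 8, 5, 2]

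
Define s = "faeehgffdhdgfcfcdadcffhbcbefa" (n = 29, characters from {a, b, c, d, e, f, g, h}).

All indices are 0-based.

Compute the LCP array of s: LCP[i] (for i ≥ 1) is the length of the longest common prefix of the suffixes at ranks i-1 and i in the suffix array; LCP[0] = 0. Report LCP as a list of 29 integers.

rank | idx | suffix
   0 |  28 | a
   1 |  17 | adcffhbcbefa
   2 |   1 | aeehgffdhdgfcfcdadcffhbcbefa
   3 |  23 | bcbefa
   4 |  25 | befa
   5 |  24 | cbefa
   6 |  15 | cdadcffhbcbefa
   7 |  13 | cfcdadcffhbcbefa
   8 |  19 | cffhbcbefa
   9 |  16 | dadcffhbcbefa
  10 |  18 | dcffhbcbefa
  11 |  10 | dgfcfcdadcffhbcbefa
  12 |   8 | dhdgfcfcdadcffhbcbefa
  13 |   2 | eehgffdhdgfcfcdadcffhbcbefa
  14 |  26 | efa
  15 |   3 | ehgffdhdgfcfcdadcffhbcbefa
  16 |  27 | fa
  17 |   0 | faeehgffdhdgfcfcdadcffhbcbefa
  18 |  14 | fcdadcffhbcbefa
  19 |  12 | fcfcdadcffhbcbefa
  20 |   7 | fdhdgfcfcdadcffhbcbefa
  21 |   6 | ffdhdgfcfcdadcffhbcbefa
  22 |  20 | ffhbcbefa
  23 |  21 | fhbcbefa
  24 |  11 | gfcfcdadcffhbcbefa
  25 |   5 | gffdhdgfcfcdadcffhbcbefa
  26 |  22 | hbcbefa
  27 |   9 | hdgfcfcdadcffhbcbefa
  28 |   4 | hgffdhdgfcfcdadcffhbcbefa

SA = [28, 17, 1, 23, 25, 24, 15, 13, 19, 16, 18, 10, 8, 2, 26, 3, 27, 0, 14, 12, 7, 6, 20, 21, 11, 5, 22, 9, 4]
i: (SA[i-1],SA[i]) lcp shared
  1: (28,17) 1 'a'
  2: (17,1) 1 'a'
  3: (1,23) 0 ''
  4: (23,25) 1 'b'
  5: (25,24) 0 ''
  6: (24,15) 1 'c'
  7: (15,13) 1 'c'
  8: (13,19) 2 'cf'
  9: (19,16) 0 ''
  10: (16,18) 1 'd'
  11: (18,10) 1 'd'
  12: (10,8) 1 'd'
  13: (8,2) 0 ''
  14: (2,26) 1 'e'
  15: (26,3) 1 'e'
  16: (3,27) 0 ''
  17: (27,0) 2 'fa'
  18: (0,14) 1 'f'
  19: (14,12) 2 'fc'
  20: (12,7) 1 'f'
  21: (7,6) 1 'f'
  22: (6,20) 2 'ff'
  23: (20,21) 1 'f'
  24: (21,11) 0 ''
  25: (11,5) 2 'gf'
  26: (5,22) 0 ''
  27: (22,9) 1 'h'
  28: (9,4) 1 'h'

[0, 1, 1, 0, 1, 0, 1, 1, 2, 0, 1, 1, 1, 0, 1, 1, 0, 2, 1, 2, 1, 1, 2, 1, 0, 2, 0, 1, 1]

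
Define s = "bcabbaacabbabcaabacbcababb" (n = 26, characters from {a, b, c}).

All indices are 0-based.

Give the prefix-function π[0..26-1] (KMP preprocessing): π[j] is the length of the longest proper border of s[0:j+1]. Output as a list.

[0, 0, 0, 1, 1, 0, 0, 0, 0, 1, 1, 0, 1, 2, 3, 0, 1, 0, 0, 1, 2, 3, 4, 0, 1, 1]

π[0] = 0
j=1 s[j]='c': π[1]=0 (border '')
j=2 s[j]='a': π[2]=0 (border '')
j=3 s[j]='b': π[3]=1 (border 'b')
j=4 s[j]='b': k: 1→0; π[4]=1 (border 'b')
j=5 s[j]='a': k: 1→0; π[5]=0 (border '')
j=6 s[j]='a': π[6]=0 (border '')
j=7 s[j]='c': π[7]=0 (border '')
j=8 s[j]='a': π[8]=0 (border '')
j=9 s[j]='b': π[9]=1 (border 'b')
j=10 s[j]='b': k: 1→0; π[10]=1 (border 'b')
j=11 s[j]='a': k: 1→0; π[11]=0 (border '')
j=12 s[j]='b': π[12]=1 (border 'b')
j=13 s[j]='c': π[13]=2 (border 'bc')
j=14 s[j]='a': π[14]=3 (border 'bca')
j=15 s[j]='a': k: 3→0; π[15]=0 (border '')
j=16 s[j]='b': π[16]=1 (border 'b')
j=17 s[j]='a': k: 1→0; π[17]=0 (border '')
j=18 s[j]='c': π[18]=0 (border '')
j=19 s[j]='b': π[19]=1 (border 'b')
j=20 s[j]='c': π[20]=2 (border 'bc')
j=21 s[j]='a': π[21]=3 (border 'bca')
j=22 s[j]='b': π[22]=4 (border 'bcab')
j=23 s[j]='a': k: 4→1→0; π[23]=0 (border '')
j=24 s[j]='b': π[24]=1 (border 'b')
j=25 s[j]='b': k: 1→0; π[25]=1 (border 'b')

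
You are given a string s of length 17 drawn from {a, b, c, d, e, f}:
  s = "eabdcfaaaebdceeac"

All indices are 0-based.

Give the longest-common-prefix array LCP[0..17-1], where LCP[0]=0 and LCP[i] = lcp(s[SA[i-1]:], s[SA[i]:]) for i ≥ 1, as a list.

[0, 2, 1, 1, 1, 0, 3, 0, 1, 1, 0, 2, 0, 2, 1, 1, 0]

rank→(start, suffix):
  0 → (6, 'aaaebdceeac')
  1 → (7, 'aaebdceeac')
  2 → (1, 'abdcfaaaebdceeac')
  3 → (15, 'ac')
  4 → (8, 'aebdceeac')
  5 → (10, 'bdceeac')
  6 → (2, 'bdcfaaaebdceeac')
  7 → (16, 'c')
  8 → (12, 'ceeac')
  9 → (4, 'cfaaaebdceeac')
  10 → (11, 'dceeac')
  11 → (3, 'dcfaaaebdceeac')
  12 → (0, 'eabdcfaaaebdceeac')
  13 → (14, 'eac')
  14 → (9, 'ebdceeac')
  15 → (13, 'eeac')
  16 → (5, 'faaaebdceeac')

SA = [6, 7, 1, 15, 8, 10, 2, 16, 12, 4, 11, 3, 0, 14, 9, 13, 5]
rank  pair      lcp
   1  s[6:],s[7:]  2  'aa'
   2  s[7:],s[1:]  1  'a'
   3  s[1:],s[15:]  1  'a'
   4  s[15:],s[8:]  1  'a'
   5  s[8:],s[10:]  0  ''
   6  s[10:],s[2:]  3  'bdc'
   7  s[2:],s[16:]  0  ''
   8  s[16:],s[12:]  1  'c'
   9  s[12:],s[4:]  1  'c'
  10  s[4:],s[11:]  0  ''
  11  s[11:],s[3:]  2  'dc'
  12  s[3:],s[0:]  0  ''
  13  s[0:],s[14:]  2  'ea'
  14  s[14:],s[9:]  1  'e'
  15  s[9:],s[13:]  1  'e'
  16  s[13:],s[5:]  0  ''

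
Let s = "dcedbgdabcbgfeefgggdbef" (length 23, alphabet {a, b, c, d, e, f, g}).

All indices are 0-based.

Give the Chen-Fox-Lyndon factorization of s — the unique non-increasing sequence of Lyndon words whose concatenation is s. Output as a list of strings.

emit factor 1: 'd' (i=0, period=1)
emit factor 2: 'ced' (i=1, period=3)
emit factor 3: 'bgd' (i=4, period=3)
emit factor 4: 'abcbgfeefgggdbef' (i=7, period=16)

["d", "ced", "bgd", "abcbgfeefgggdbef"]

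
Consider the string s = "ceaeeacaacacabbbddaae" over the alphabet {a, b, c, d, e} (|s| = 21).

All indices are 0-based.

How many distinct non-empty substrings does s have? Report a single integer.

205

rank | idx | suffix
   0 |   7 | aacacabbbddaae
   1 |  18 | aae
   2 |  12 | abbbddaae
   3 |   5 | acaacacabbbddaae
   4 |  10 | acabbbddaae
   5 |   8 | acacabbbddaae
   6 |  19 | ae
   7 |   2 | aeeacaacacabbbddaae
   8 |  13 | bbbddaae
   9 |  14 | bbddaae
  10 |  15 | bddaae
  11 |   6 | caacacabbbddaae
  12 |  11 | cabbbddaae
  13 |   9 | cacabbbddaae
  14 |   0 | ceaeeacaacacabbbddaae
  15 |  17 | daae
  16 |  16 | ddaae
  17 |  20 | e
  18 |   4 | eacaacacabbbddaae
  19 |   1 | eaeeacaacacabbbddaae
  20 |   3 | eeacaacacabbbddaae

SA = [7, 18, 12, 5, 10, 8, 19, 2, 13, 14, 15, 6, 11, 9, 0, 17, 16, 20, 4, 1, 3]
[i] adj suffixes → lcp
  [1] 7/18 → 2 ('aa')
  [2] 18/12 → 1 ('a')
  [3] 12/5 → 1 ('a')
  [4] 5/10 → 3 ('aca')
  [5] 10/8 → 3 ('aca')
  [6] 8/19 → 1 ('a')
  [7] 19/2 → 2 ('ae')
  [8] 2/13 → 0 ('')
  [9] 13/14 → 2 ('bb')
  [10] 14/15 → 1 ('b')
  [11] 15/6 → 0 ('')
  [12] 6/11 → 2 ('ca')
  [13] 11/9 → 2 ('ca')
  [14] 9/0 → 1 ('c')
  [15] 0/17 → 0 ('')
  [16] 17/16 → 1 ('d')
  [17] 16/20 → 0 ('')
  [18] 20/4 → 1 ('e')
  [19] 4/1 → 2 ('ea')
  [20] 1/3 → 1 ('e')

n(n+1)/2 = 21·22/2 = 231
Σ LCP = 0 + 2 + 1 + 1 + 3 + 3 + 1 + 2 + 0 + 2 + 1 + 0 + 2 + 2 + 1 + 0 + 1 + 0 + 1 + 2 + 1 = 26
distinct = 231 − 26 = 205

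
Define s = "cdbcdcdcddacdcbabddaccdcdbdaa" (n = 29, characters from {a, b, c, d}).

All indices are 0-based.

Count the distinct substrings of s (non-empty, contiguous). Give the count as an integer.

rank→(start, suffix):
  0 → (28, 'a')
  1 → (27, 'aa')
  2 → (15, 'abddaccdcdbdaa')
  3 → (19, 'accdcdbdaa')
  4 → (10, 'acdcbabddaccdcdbdaa')
  5 → (14, 'babddaccdcdbdaa')
  6 → (2, 'bcdcdcddacdcbabddaccdcdbdaa')
  7 → (25, 'bdaa')
  8 → (16, 'bddaccdcdbdaa')
  9 → (13, 'cbabddaccdcdbdaa')
  10 → (20, 'ccdcdbdaa')
  11 → (0, 'cdbcdcdcddacdcbabddaccdcdbdaa')
  12 → (23, 'cdbdaa')
  13 → (11, 'cdcbabddaccdcdbdaa')
  14 → (21, 'cdcdbdaa')
  15 → (3, 'cdcdcddacdcbabddaccdcdbdaa')
  16 → (5, 'cdcddacdcbabddaccdcdbdaa')
  17 → (7, 'cddacdcbabddaccdcdbdaa')
  18 → (26, 'daa')
  19 → (18, 'daccdcdbdaa')
  20 → (9, 'dacdcbabddaccdcdbdaa')
  21 → (1, 'dbcdcdcddacdcbabddaccdcdbdaa')
  22 → (24, 'dbdaa')
  23 → (12, 'dcbabddaccdcdbdaa')
  24 → (22, 'dcdbdaa')
  25 → (4, 'dcdcddacdcbabddaccdcdbdaa')
  26 → (6, 'dcddacdcbabddaccdcdbdaa')
  27 → (17, 'ddaccdcdbdaa')
  28 → (8, 'ddacdcbabddaccdcdbdaa')

SA = [28, 27, 15, 19, 10, 14, 2, 25, 16, 13, 20, 0, 23, 11, 21, 3, 5, 7, 26, 18, 9, 1, 24, 12, 22, 4, 6, 17, 8]
rank  pair      lcp
   1  s[28:],s[27:]  1  'a'
   2  s[27:],s[15:]  1  'a'
   3  s[15:],s[19:]  1  'a'
   4  s[19:],s[10:]  2  'ac'
   5  s[10:],s[14:]  0  ''
   6  s[14:],s[2:]  1  'b'
   7  s[2:],s[25:]  1  'b'
   8  s[25:],s[16:]  2  'bd'
   9  s[16:],s[13:]  0  ''
  10  s[13:],s[20:]  1  'c'
  11  s[20:],s[0:]  1  'c'
  12  s[0:],s[23:]  3  'cdb'
  13  s[23:],s[11:]  2  'cd'
  14  s[11:],s[21:]  3  'cdc'
  15  s[21:],s[3:]  4  'cdcd'
  16  s[3:],s[5:]  4  'cdcd'
  17  s[5:],s[7:]  2  'cd'
  18  s[7:],s[26:]  0  ''
  19  s[26:],s[18:]  2  'da'
  20  s[18:],s[9:]  3  'dac'
  21  s[9:],s[1:]  1  'd'
  22  s[1:],s[24:]  2  'db'
  23  s[24:],s[12:]  1  'd'
  24  s[12:],s[22:]  2  'dc'
  25  s[22:],s[4:]  3  'dcd'
  26  s[4:],s[6:]  3  'dcd'
  27  s[6:],s[17:]  1  'd'
  28  s[17:],s[8:]  4  'ddac'

n(n+1)/2 = 29·30/2 = 435
Σ LCP = 0 + 1 + 1 + 1 + 2 + 0 + 1 + 1 + 2 + 0 + 1 + 1 + 3 + 2 + 3 + 4 + 4 + 2 + 0 + 2 + 3 + 1 + 2 + 1 + 2 + 3 + 3 + 1 + 4 = 51
distinct = 435 − 51 = 384

384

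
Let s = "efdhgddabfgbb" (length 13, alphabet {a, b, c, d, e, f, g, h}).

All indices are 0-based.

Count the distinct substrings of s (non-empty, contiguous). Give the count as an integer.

rank→(start, suffix):
  0 → (7, 'abfgbb')
  1 → (12, 'b')
  2 → (11, 'bb')
  3 → (8, 'bfgbb')
  4 → (6, 'dabfgbb')
  5 → (5, 'ddabfgbb')
  6 → (2, 'dhgddabfgbb')
  7 → (0, 'efdhgddabfgbb')
  8 → (1, 'fdhgddabfgbb')
  9 → (9, 'fgbb')
  10 → (10, 'gbb')
  11 → (4, 'gddabfgbb')
  12 → (3, 'hgddabfgbb')

SA = [7, 12, 11, 8, 6, 5, 2, 0, 1, 9, 10, 4, 3]
[i] adj suffixes → lcp
  [1] 7/12 → 0 ('')
  [2] 12/11 → 1 ('b')
  [3] 11/8 → 1 ('b')
  [4] 8/6 → 0 ('')
  [5] 6/5 → 1 ('d')
  [6] 5/2 → 1 ('d')
  [7] 2/0 → 0 ('')
  [8] 0/1 → 0 ('')
  [9] 1/9 → 1 ('f')
  [10] 9/10 → 0 ('')
  [11] 10/4 → 1 ('g')
  [12] 4/3 → 0 ('')

n(n+1)/2 = 13·14/2 = 91
Σ LCP = 0 + 0 + 1 + 1 + 0 + 1 + 1 + 0 + 0 + 1 + 0 + 1 + 0 = 6
distinct = 91 − 6 = 85

85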